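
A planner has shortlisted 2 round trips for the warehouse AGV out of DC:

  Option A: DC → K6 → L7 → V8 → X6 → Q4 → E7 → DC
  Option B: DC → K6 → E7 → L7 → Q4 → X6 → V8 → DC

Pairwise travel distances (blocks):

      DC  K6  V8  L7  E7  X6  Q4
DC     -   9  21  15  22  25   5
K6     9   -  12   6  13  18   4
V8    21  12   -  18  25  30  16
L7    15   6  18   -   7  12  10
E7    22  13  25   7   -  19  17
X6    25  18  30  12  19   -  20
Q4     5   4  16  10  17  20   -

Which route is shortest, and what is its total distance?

Option A: 9 + 6 + 18 + 30 + 20 + 17 + 22 = 122
Option B: 9 + 13 + 7 + 10 + 20 + 30 + 21 = 110

Shortest is Option B, total 110 blocks.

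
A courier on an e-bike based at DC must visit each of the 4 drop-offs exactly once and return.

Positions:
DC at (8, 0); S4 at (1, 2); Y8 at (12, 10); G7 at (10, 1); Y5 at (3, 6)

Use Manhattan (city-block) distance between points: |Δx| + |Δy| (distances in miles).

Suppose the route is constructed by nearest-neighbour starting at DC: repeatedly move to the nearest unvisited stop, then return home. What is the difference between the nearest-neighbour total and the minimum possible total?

From DC: G7=3, S4=9, Y5=11, Y8=14 → choose G7 (3).
From G7: S4=10, Y8=11, Y5=12 → choose S4 (10).
From S4: Y5=6, Y8=19 → choose Y5 (6).
From Y5: Y8=13 → choose Y8 (13).
NN route DC → G7 → S4 → Y5 → Y8 → DC costs 46.
Optimal: DC → S4 → Y5 → Y8 → G7 → DC costs 42 (by enumerating all 12 distinct tours).
Excess = 46 − 42 = 4.

4 miles longer than the optimal tour.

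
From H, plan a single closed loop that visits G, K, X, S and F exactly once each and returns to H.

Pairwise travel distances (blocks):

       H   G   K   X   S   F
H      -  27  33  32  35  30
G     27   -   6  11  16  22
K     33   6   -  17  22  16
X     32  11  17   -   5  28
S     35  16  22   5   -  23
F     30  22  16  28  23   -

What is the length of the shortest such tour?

Shortest round trip = 103 blocks.

There are 60 distinct closed tours to check (reversals are equivalent).
H-G-K-X-S-F-H: 27+6+17+5+23+30 = 108
H-G-K-X-F-S-H: 27+6+17+28+23+35 = 136
H-G-K-S-X-F-H: 27+6+22+5+28+30 = 118
H-G-K-S-F-X-H: 27+6+22+23+28+32 = 138
H-G-K-F-X-S-H: 27+6+16+28+5+35 = 117
H-G-K-F-S-X-H: 27+6+16+23+5+32 = 109
H-G-X-K-S-F-H: 27+11+17+22+23+30 = 130
H-G-X-K-F-S-H: 27+11+17+16+23+35 = 129
H-G-X-S-K-F-H: 27+11+5+22+16+30 = 111
H-G-X-S-F-K-H: 27+11+5+23+16+33 = 115
H-G-X-F-K-S-H: 27+11+28+16+22+35 = 139
H-G-X-F-S-K-H: 27+11+28+23+22+33 = 144
H-G-S-K-X-F-H: 27+16+22+17+28+30 = 140
H-G-S-K-F-X-H: 27+16+22+16+28+32 = 141
… (46 more)
H-S-X-G-K-F-H: 35+5+11+6+16+30 = 103  ← best
The minimum is 103.
One optimal route: H → S → X → G → K → F → H (or its reverse).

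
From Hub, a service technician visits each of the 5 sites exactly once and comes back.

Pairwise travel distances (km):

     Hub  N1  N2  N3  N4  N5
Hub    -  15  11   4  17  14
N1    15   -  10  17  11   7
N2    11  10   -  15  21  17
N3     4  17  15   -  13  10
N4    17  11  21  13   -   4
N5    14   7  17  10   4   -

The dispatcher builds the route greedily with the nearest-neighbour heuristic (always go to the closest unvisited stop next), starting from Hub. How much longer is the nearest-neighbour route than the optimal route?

Excess over optimum: 1 km.

From Hub: N3=4, N2=11, N5=14, N1=15, N4=17 → choose N3 (4).
From N3: N5=10, N4=13, N2=15, N1=17 → choose N5 (10).
From N5: N4=4, N1=7, N2=17 → choose N4 (4).
From N4: N1=11, N2=21 → choose N1 (11).
From N1: N2=10 → choose N2 (10).
NN route Hub → N3 → N5 → N4 → N1 → N2 → Hub costs 50.
Optimal: Hub → N2 → N1 → N5 → N4 → N3 → Hub costs 49 (by enumerating all 60 distinct tours).
Excess = 50 − 49 = 1.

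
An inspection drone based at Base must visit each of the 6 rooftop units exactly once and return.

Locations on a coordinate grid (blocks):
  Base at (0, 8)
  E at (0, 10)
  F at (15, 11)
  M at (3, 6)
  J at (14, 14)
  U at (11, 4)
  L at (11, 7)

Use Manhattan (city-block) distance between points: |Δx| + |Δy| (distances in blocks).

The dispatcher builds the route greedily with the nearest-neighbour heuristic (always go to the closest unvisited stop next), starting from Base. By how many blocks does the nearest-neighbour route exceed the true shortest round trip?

Excess over optimum: 6 blocks.

From Base: E=2, M=5, L=12, U=15, F=18, J=20 → choose E (2).
From E: M=7, L=14, F=16, U=17, J=18 → choose M (7).
From M: L=9, U=10, F=17, J=19 → choose L (9).
From L: U=3, F=8, J=10 → choose U (3).
From U: F=11, J=13 → choose F (11).
From F: J=4 → choose J (4).
NN route Base → E → M → L → U → F → J → Base costs 56.
Optimal: Base → E → F → J → L → U → M → Base costs 50 (by enumerating all 360 distinct tours).
Excess = 56 − 50 = 6.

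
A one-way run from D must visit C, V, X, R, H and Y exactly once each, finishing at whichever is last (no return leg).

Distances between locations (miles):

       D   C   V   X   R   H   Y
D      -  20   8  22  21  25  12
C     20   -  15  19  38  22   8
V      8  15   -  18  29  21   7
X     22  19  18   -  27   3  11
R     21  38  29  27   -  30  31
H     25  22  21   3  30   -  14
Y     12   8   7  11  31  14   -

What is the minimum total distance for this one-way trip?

Shortest open route: 75 miles.

There are 6! = 720 possible orderings.
D → C → V → X → R → H → Y: 20+15+18+27+30+14 = 124
D → C → V → X → R → Y → H: 20+15+18+27+31+14 = 125
D → C → V → X → H → R → Y: 20+15+18+3+30+31 = 117
D → C → V → X → H → Y → R: 20+15+18+3+14+31 = 101
D → C → V → X → Y → R → H: 20+15+18+11+31+30 = 125
D → C → V → X → Y → H → R: 20+15+18+11+14+30 = 108
D → C → V → R → X → H → Y: 20+15+29+27+3+14 = 108
D → C → V → R → X → Y → H: 20+15+29+27+11+14 = 116
… (712 more)
D → V → C → Y → X → H → R: 8+15+8+11+3+30 = 75  ← best
The minimum is 75.
One shortest path: D → V → C → Y → X → H → R.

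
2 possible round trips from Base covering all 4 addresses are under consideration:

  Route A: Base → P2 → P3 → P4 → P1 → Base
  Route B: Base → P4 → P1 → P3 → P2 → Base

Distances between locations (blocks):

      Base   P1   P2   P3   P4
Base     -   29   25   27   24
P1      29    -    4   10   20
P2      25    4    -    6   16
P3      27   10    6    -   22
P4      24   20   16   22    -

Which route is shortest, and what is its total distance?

85 blocks — Route B is the shortest.

Route A: 25 + 6 + 22 + 20 + 29 = 102
Route B: 24 + 20 + 10 + 6 + 25 = 85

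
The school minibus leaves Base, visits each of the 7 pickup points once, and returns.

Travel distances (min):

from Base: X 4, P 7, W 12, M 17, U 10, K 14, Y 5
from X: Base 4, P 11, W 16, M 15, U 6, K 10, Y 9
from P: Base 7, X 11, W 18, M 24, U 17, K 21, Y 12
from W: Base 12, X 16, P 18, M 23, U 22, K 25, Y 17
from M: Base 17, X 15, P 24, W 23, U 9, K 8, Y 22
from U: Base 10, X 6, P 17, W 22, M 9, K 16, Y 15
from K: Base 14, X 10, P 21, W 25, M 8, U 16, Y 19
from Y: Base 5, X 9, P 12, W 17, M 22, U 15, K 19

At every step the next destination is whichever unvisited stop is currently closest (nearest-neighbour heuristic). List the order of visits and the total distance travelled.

Total distance 88 min via the nearest-neighbour route Base → X → U → M → K → Y → P → W → Base.

From Base: distances to unvisited — X=4, Y=5, P=7, U=10, W=12, K=14, M=17. Nearest is X (4).
From X: distances to unvisited — U=6, Y=9, K=10, P=11, M=15, W=16. Nearest is U (6).
From U: distances to unvisited — M=9, Y=15, K=16, P=17, W=22. Nearest is M (9).
From M: distances to unvisited — K=8, Y=22, W=23, P=24. Nearest is K (8).
From K: distances to unvisited — Y=19, P=21, W=25. Nearest is Y (19).
From Y: distances to unvisited — P=12, W=17. Nearest is P (12).
From P: distances to unvisited — W=18. Nearest is W (18).
Return W→Base: 12.
Total = 4 + 6 + 9 + 8 + 19 + 12 + 18 + 12 = 88.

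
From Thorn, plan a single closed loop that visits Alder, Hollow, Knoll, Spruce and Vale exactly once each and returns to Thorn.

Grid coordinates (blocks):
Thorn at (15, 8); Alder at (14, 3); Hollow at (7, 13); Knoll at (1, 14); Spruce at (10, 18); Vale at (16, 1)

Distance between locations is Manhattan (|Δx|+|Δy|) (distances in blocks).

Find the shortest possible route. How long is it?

Thorn → Alder → Hollow → Knoll → Spruce → Vale → Thorn: 6+17+7+13+23+8 = 74
Thorn → Alder → Hollow → Knoll → Vale → Spruce → Thorn: 6+17+7+28+23+15 = 96
Thorn → Alder → Hollow → Spruce → Knoll → Vale → Thorn: 6+17+8+13+28+8 = 80
Thorn → Alder → Hollow → Spruce → Vale → Knoll → Thorn: 6+17+8+23+28+20 = 102
Thorn → Alder → Hollow → Vale → Knoll → Spruce → Thorn: 6+17+21+28+13+15 = 100
Thorn → Alder → Hollow → Vale → Spruce → Knoll → Thorn: 6+17+21+23+13+20 = 100
Thorn → Alder → Knoll → Hollow → Spruce → Vale → Thorn: 6+24+7+8+23+8 = 76
Thorn → Alder → Knoll → Hollow → Vale → Spruce → Thorn: 6+24+7+21+23+15 = 96
Thorn → Alder → Knoll → Spruce → Hollow → Vale → Thorn: 6+24+13+8+21+8 = 80
Thorn → Alder → Knoll → Spruce → Vale → Hollow → Thorn: 6+24+13+23+21+13 = 100
Thorn → Alder → Knoll → Vale → Hollow → Spruce → Thorn: 6+24+28+21+8+15 = 102
Thorn → Alder → Knoll → Vale → Spruce → Hollow → Thorn: 6+24+28+23+8+13 = 102
Thorn → Alder → Spruce → Hollow → Knoll → Vale → Thorn: 6+19+8+7+28+8 = 76
Thorn → Alder → Spruce → Hollow → Vale → Knoll → Thorn: 6+19+8+21+28+20 = 102
… (46 more)
Thorn → Hollow → Knoll → Spruce → Alder → Vale → Thorn: 13+7+13+19+4+8 = 64  ← best
The minimum is 64.
One optimal route: Thorn → Hollow → Knoll → Spruce → Alder → Vale → Thorn (or its reverse).

Shortest round trip = 64 blocks.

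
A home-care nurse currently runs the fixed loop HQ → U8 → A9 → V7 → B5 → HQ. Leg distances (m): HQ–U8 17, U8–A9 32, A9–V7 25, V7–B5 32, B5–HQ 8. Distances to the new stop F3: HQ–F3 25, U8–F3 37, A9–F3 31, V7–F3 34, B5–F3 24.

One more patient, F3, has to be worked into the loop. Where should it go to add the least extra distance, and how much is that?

+26 m — insert F3 between V7 and B5.

Insertion cost between consecutive stops i–j is d(i,F3) + d(F3,j) − d(i,j):
  between HQ and U8: 25 + 37 − 17 = 45
  between U8 and A9: 37 + 31 − 32 = 36
  between A9 and V7: 31 + 34 − 25 = 40
  between V7 and B5: 34 + 24 − 32 = 26
  between B5 and HQ: 24 + 25 − 8 = 41
Cheapest insertion is between V7 and B5, adding 26.
New total = 114 + 26 = 140.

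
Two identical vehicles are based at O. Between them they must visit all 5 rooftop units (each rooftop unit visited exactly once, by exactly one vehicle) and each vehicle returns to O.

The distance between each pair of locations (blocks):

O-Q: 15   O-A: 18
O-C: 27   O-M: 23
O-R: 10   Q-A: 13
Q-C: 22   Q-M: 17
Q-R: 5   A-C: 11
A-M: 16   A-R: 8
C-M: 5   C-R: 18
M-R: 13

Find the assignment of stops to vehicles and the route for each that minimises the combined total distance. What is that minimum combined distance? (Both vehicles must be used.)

86 blocks — the smallest possible combined total.

Check every non-empty split of the stops between the two vehicles; for each half take its own optimal tour:
  {Q} + {A, C, M, R}: 30 + 57 = 87
  {A} + {Q, C, M, R}: 36 + 64 = 100
  {Q, A} + {C, M, R}: 46 + 55 = 101
  {C} + {Q, A, M, R}: 54 + 66 = 120
  {Q, C} + {A, M, R}: 64 + 57 = 121
  {A, C} + {Q, M, R}: 56 + 55 = 111
  … (15 splits in total)
  {Q, A, C, M} + {R}: 66 + 20 = 86  ← best
Best: vehicle 1 O → Q → M → C → A → O = 66; vehicle 2 O → R → O = 20; combined 86.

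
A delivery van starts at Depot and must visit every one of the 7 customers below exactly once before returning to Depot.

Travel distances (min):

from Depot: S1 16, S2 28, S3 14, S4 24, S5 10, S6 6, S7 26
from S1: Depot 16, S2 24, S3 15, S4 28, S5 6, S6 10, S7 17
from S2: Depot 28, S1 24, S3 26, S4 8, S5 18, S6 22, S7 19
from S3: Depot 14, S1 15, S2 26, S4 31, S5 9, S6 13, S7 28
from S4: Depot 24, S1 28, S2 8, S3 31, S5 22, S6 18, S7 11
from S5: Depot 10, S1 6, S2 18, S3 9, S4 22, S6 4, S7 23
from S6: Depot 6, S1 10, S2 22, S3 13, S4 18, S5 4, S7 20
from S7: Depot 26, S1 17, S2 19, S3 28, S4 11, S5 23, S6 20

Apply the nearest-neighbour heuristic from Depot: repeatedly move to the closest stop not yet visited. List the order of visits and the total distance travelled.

At Depot the remaining stops are S6 6, S5 10, S3 14, S1 16, S4 24, S7 26, S2 28; go to S6.
At S6 the remaining stops are S5 4, S1 10, S3 13, S4 18, S7 20, S2 22; go to S5.
At S5 the remaining stops are S1 6, S3 9, S2 18, S4 22, S7 23; go to S1.
At S1 the remaining stops are S3 15, S7 17, S2 24, S4 28; go to S3.
At S3 the remaining stops are S2 26, S7 28, S4 31; go to S2.
At S2 the remaining stops are S4 8, S7 19; go to S4.
At S4 the remaining stops are S7 11; go to S7.
Return S7→Depot: 26.
Total = 6 + 4 + 6 + 15 + 26 + 8 + 11 + 26 = 102.

102 min along Depot → S6 → S5 → S1 → S3 → S2 → S4 → S7 → Depot.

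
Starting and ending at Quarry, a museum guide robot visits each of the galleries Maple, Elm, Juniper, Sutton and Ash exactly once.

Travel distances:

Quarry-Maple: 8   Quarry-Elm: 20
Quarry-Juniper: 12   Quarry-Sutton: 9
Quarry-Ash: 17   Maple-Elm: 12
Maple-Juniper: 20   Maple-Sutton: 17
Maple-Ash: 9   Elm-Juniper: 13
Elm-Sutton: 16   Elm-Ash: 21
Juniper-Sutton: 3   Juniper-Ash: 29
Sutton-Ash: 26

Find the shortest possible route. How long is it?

There are 60 distinct closed tours to check (reversals are equivalent).
Quarry → Maple → Elm → Juniper → Sutton → Ash → Quarry: 8+12+13+3+26+17 = 79
Quarry → Maple → Elm → Juniper → Ash → Sutton → Quarry: 8+12+13+29+26+9 = 97
Quarry → Maple → Elm → Sutton → Juniper → Ash → Quarry: 8+12+16+3+29+17 = 85
Quarry → Maple → Elm → Sutton → Ash → Juniper → Quarry: 8+12+16+26+29+12 = 103
Quarry → Maple → Elm → Ash → Juniper → Sutton → Quarry: 8+12+21+29+3+9 = 82
Quarry → Maple → Elm → Ash → Sutton → Juniper → Quarry: 8+12+21+26+3+12 = 82
Quarry → Maple → Juniper → Elm → Sutton → Ash → Quarry: 8+20+13+16+26+17 = 100
Quarry → Maple → Juniper → Elm → Ash → Sutton → Quarry: 8+20+13+21+26+9 = 97
Quarry → Maple → Juniper → Sutton → Elm → Ash → Quarry: 8+20+3+16+21+17 = 85
Quarry → Maple → Juniper → Sutton → Ash → Elm → Quarry: 8+20+3+26+21+20 = 98
Quarry → Maple → Juniper → Ash → Elm → Sutton → Quarry: 8+20+29+21+16+9 = 103
Quarry → Maple → Juniper → Ash → Sutton → Elm → Quarry: 8+20+29+26+16+20 = 119
Quarry → Maple → Sutton → Elm → Juniper → Ash → Quarry: 8+17+16+13+29+17 = 100
Quarry → Maple → Sutton → Elm → Ash → Juniper → Quarry: 8+17+16+21+29+12 = 103
… (46 more)
Quarry → Maple → Ash → Elm → Juniper → Sutton → Quarry: 8+9+21+13+3+9 = 63  ← best
The minimum is 63.
One optimal route: Quarry → Maple → Ash → Elm → Juniper → Sutton → Quarry (or its reverse).

Shortest round trip = 63.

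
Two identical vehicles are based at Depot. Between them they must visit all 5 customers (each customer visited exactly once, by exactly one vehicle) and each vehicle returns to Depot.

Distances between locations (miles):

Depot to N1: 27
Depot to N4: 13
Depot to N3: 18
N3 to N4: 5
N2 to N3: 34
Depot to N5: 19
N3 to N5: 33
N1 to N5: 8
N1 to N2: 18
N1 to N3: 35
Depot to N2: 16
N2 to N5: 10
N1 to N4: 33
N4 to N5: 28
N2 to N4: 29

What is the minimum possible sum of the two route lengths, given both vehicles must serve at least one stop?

There are 2^4 − 1 = 15 ways to divide the 5 stops into two non-empty groups. For each, the best each vehicle can do is its own shortest tour through its group:
  {N1} + {N2, N3, N4, N5}: 54 + 77 = 131
  {N2} + {N1, N3, N4, N5}: 32 + 80 = 112
  {N1, N2} + {N3, N4, N5}: 61 + 70 = 131
  {N3} + {N1, N2, N4, N5}: 36 + 80 = 116
  {N1, N3} + {N2, N4, N5}: 80 + 67 = 147
  {N2, N3} + {N1, N4, N5}: 68 + 73 = 141
  … (15 splits in total)
  {N3, N4} + {N1, N2, N5}: 36 + 61 = 97  ← best
Best: vehicle 1 Depot → N3 → N4 → Depot = 36; vehicle 2 Depot → N1 → N5 → N2 → Depot = 61; combined 97.

97 miles — the smallest possible combined total.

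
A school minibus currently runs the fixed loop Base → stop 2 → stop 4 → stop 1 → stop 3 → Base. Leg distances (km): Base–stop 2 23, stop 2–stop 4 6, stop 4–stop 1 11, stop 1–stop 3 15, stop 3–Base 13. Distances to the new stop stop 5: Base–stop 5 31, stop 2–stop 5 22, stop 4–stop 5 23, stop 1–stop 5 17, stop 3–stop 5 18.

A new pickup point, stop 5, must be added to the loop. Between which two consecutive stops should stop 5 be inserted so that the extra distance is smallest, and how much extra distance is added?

Insertion cost between consecutive stops i–j is d(i,stop 5) + d(stop 5,j) − d(i,j):
  between Base and stop 2: 31 + 22 − 23 = 30
  between stop 2 and stop 4: 22 + 23 − 6 = 39
  between stop 4 and stop 1: 23 + 17 − 11 = 29
  between stop 1 and stop 3: 17 + 18 − 15 = 20
  between stop 3 and Base: 18 + 31 − 13 = 36
Cheapest insertion is between stop 1 and stop 3, adding 20.
New total = 68 + 20 = 88.

Minimum extra distance: 20 km, inserting stop 5 between stop 1 and stop 3.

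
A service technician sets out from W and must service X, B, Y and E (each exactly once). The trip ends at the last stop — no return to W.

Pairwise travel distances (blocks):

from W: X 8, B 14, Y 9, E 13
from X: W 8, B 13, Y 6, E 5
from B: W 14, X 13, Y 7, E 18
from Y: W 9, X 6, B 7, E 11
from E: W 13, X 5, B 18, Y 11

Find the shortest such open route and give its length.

There are 4! = 24 possible orderings.
W→X→B→Y→E: 8+13+7+11 = 39
W→X→B→E→Y: 8+13+18+11 = 50
W→X→Y→B→E: 8+6+7+18 = 39
W→X→Y→E→B: 8+6+11+18 = 43
W→X→E→B→Y: 8+5+18+7 = 38
W→X→E→Y→B: 8+5+11+7 = 31
W→B→X→Y→E: 14+13+6+11 = 44
W→B→X→E→Y: 14+13+5+11 = 43
W→B→Y→X→E: 14+7+6+5 = 32
W→B→Y→E→X: 14+7+11+5 = 37
W→B→E→X→Y: 14+18+5+6 = 43
W→B→E→Y→X: 14+18+11+6 = 49
W→Y→X→B→E: 9+6+13+18 = 46
W→Y→X→E→B: 9+6+5+18 = 38
… (10 more)
The minimum is 31.
One shortest path: W → X → E → Y → B.

Minimum one-way distance = 31 blocks.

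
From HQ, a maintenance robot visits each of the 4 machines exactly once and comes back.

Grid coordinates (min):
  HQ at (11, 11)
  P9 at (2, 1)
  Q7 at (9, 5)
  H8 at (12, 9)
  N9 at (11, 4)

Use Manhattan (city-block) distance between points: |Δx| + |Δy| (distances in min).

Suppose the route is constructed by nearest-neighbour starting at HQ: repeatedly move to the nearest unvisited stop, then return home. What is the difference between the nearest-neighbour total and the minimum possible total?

HQ: H8=3, N9=7, Q7=8, P9=19 ⇒ H8
H8: N9=6, Q7=7, P9=18 ⇒ N9
N9: Q7=3, P9=12 ⇒ Q7
Q7: P9=11 ⇒ P9
NN route HQ → H8 → N9 → Q7 → P9 → HQ costs 42.
Optimal: HQ → Q7 → P9 → N9 → H8 → HQ costs 40 (by enumerating all 12 distinct tours).
Excess = 42 − 40 = 2.

The nearest-neighbour route is 2 min longer than optimal.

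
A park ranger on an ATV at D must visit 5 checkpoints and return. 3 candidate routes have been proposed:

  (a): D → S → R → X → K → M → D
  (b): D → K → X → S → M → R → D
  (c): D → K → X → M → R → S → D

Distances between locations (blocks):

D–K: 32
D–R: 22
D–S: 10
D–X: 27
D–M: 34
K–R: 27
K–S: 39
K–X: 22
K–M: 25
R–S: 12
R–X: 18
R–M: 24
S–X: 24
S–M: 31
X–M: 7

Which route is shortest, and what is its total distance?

107 blocks — (c) is the shortest.

(a): 10 + 12 + 18 + 22 + 25 + 34 = 121
(b): 32 + 22 + 24 + 31 + 24 + 22 = 155
(c): 32 + 22 + 7 + 24 + 12 + 10 = 107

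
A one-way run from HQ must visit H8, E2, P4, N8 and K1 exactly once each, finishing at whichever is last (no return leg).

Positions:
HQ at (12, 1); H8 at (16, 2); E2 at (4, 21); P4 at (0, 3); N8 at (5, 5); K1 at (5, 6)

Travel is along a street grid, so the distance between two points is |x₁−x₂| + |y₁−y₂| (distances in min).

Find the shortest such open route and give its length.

There are 5! = 120 possible orderings.
HQ→H8→E2→P4→N8→K1: 5+31+22+7+1 = 66
HQ→H8→E2→P4→K1→N8: 5+31+22+8+1 = 67
HQ→H8→E2→N8→P4→K1: 5+31+17+7+8 = 68
HQ→H8→E2→N8→K1→P4: 5+31+17+1+8 = 62
HQ→H8→E2→K1→P4→N8: 5+31+16+8+7 = 67
HQ→H8→E2→K1→N8→P4: 5+31+16+1+7 = 60
HQ→H8→P4→E2→N8→K1: 5+17+22+17+1 = 62
HQ→H8→P4→E2→K1→N8: 5+17+22+16+1 = 61
HQ→H8→P4→N8→E2→K1: 5+17+7+17+16 = 62
HQ→H8→P4→N8→K1→E2: 5+17+7+1+16 = 46
HQ→H8→P4→K1→E2→N8: 5+17+8+16+17 = 63
HQ→H8→P4→K1→N8→E2: 5+17+8+1+17 = 48
HQ→H8→N8→E2→P4→K1: 5+14+17+22+8 = 66
HQ→H8→N8→E2→K1→P4: 5+14+17+16+8 = 60
… (106 more)
The minimum is 46.
One shortest path: HQ → H8 → P4 → N8 → K1 → E2.

Minimum one-way distance = 46 min.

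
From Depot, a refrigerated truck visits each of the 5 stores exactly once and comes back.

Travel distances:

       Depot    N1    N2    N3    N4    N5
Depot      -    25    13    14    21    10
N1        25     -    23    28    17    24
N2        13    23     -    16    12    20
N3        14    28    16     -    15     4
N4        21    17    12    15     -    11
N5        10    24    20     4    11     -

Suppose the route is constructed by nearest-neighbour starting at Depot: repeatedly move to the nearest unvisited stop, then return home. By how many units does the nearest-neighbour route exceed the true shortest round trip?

Excess over optimum: 7.

Depot: N5=10, N2=13, N3=14, N4=21, N1=25 ⇒ N5
N5: N3=4, N4=11, N2=20, N1=24 ⇒ N3
N3: N4=15, N2=16, N1=28 ⇒ N4
N4: N2=12, N1=17 ⇒ N2
N2: N1=23 ⇒ N1
NN route Depot → N5 → N3 → N4 → N2 → N1 → Depot costs 89.
Optimal: Depot → N2 → N1 → N4 → N3 → N5 → Depot costs 82 (by enumerating all 60 distinct tours).
Excess = 89 − 82 = 7.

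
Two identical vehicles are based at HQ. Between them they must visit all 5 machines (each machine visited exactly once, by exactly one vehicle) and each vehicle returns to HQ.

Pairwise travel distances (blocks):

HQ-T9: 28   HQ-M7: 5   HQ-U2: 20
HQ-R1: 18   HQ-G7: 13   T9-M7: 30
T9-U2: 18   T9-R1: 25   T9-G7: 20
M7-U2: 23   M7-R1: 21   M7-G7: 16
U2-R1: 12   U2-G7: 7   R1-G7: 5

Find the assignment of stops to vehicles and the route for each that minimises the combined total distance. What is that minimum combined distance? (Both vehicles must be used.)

Try each way of splitting the stops between the two vehicles (each non-empty) and, for each split, find the best tour for each vehicle:
  {T9} + {M7, U2, R1, G7}: 56 + 58 = 114
  {M7} + {T9, U2, R1, G7}: 10 + 76 = 86
  {T9, M7} + {U2, R1, G7}: 63 + 50 = 113
  {U2} + {T9, M7, R1, G7}: 40 + 78 = 118
  {T9, U2} + {M7, R1, G7}: 66 + 44 = 110
  {M7, U2} + {T9, R1, G7}: 48 + 71 = 119
  … (15 splits in total)
Best: vehicle 1 HQ → M7 → HQ = 10; vehicle 2 HQ → T9 → U2 → R1 → G7 → HQ = 76; combined 86.

Minimum combined distance: 86 blocks.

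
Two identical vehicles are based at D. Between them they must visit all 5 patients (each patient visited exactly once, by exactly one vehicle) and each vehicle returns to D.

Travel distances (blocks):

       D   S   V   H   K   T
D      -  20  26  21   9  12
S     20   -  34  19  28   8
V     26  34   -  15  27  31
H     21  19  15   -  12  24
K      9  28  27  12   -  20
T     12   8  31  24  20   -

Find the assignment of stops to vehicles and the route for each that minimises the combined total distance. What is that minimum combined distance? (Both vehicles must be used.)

Minimum combined distance: 98 blocks.

There are 2^4 − 1 = 15 ways to divide the 5 stops into two non-empty groups. For each, the best each vehicle can do is its own shortest tour through its group:
  {S} + {V, H, K, T}: 40 + 79 = 119
  {V} + {S, H, K, T}: 52 + 60 = 112
  {S, V} + {H, K, T}: 80 + 57 = 137
  {H} + {S, V, K, T}: 42 + 90 = 132
  {S, H} + {V, K, T}: 60 + 79 = 139
  {V, H} + {S, K, T}: 62 + 57 = 119
  … (15 splits in total)
  {K} + {S, V, H, T}: 18 + 80 = 98  ← best
Best: vehicle 1 D → K → D = 18; vehicle 2 D → V → H → S → T → D = 80; combined 98.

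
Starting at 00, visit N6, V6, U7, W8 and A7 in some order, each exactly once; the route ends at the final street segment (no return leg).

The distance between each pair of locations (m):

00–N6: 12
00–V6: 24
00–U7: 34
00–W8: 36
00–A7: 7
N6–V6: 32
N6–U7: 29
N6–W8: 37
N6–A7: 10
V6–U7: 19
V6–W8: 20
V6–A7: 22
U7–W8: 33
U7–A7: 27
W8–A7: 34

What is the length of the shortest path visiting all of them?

There are 5! = 120 possible orderings.
00→N6→V6→U7→W8→A7: 12+32+19+33+34 = 130
00→N6→V6→U7→A7→W8: 12+32+19+27+34 = 124
00→N6→V6→W8→U7→A7: 12+32+20+33+27 = 124
00→N6→V6→W8→A7→U7: 12+32+20+34+27 = 125
00→N6→V6→A7→U7→W8: 12+32+22+27+33 = 126
00→N6→V6→A7→W8→U7: 12+32+22+34+33 = 133
00→N6→U7→V6→W8→A7: 12+29+19+20+34 = 114
00→N6→U7→V6→A7→W8: 12+29+19+22+34 = 116
00→N6→U7→W8→V6→A7: 12+29+33+20+22 = 116
00→N6→U7→W8→A7→V6: 12+29+33+34+22 = 130
00→N6→U7→A7→V6→W8: 12+29+27+22+20 = 110
00→N6→U7→A7→W8→V6: 12+29+27+34+20 = 122
00→N6→W8→V6→U7→A7: 12+37+20+19+27 = 115
00→N6→W8→V6→A7→U7: 12+37+20+22+27 = 118
… (106 more)
00→A7→N6→U7→V6→W8: 7+10+29+19+20 = 85  ← best
The minimum is 85.
One shortest path: 00 → A7 → N6 → U7 → V6 → W8.

85 m — the minimum one-way total.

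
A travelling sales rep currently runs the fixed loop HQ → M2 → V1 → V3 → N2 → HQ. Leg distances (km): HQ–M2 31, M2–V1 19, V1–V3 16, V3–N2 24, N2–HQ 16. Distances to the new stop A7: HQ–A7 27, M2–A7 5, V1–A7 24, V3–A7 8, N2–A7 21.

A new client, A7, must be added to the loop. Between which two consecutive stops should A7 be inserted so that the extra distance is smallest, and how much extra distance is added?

Adding 1 km by placing A7 on the HQ–M2 leg.

Insertion cost between consecutive stops i–j is d(i,A7) + d(A7,j) − d(i,j):
  between HQ and M2: 27 + 5 − 31 = 1
  between M2 and V1: 5 + 24 − 19 = 10
  between V1 and V3: 24 + 8 − 16 = 16
  between V3 and N2: 8 + 21 − 24 = 5
  between N2 and HQ: 21 + 27 − 16 = 32
Cheapest insertion is between HQ and M2, adding 1.
New total = 106 + 1 = 107.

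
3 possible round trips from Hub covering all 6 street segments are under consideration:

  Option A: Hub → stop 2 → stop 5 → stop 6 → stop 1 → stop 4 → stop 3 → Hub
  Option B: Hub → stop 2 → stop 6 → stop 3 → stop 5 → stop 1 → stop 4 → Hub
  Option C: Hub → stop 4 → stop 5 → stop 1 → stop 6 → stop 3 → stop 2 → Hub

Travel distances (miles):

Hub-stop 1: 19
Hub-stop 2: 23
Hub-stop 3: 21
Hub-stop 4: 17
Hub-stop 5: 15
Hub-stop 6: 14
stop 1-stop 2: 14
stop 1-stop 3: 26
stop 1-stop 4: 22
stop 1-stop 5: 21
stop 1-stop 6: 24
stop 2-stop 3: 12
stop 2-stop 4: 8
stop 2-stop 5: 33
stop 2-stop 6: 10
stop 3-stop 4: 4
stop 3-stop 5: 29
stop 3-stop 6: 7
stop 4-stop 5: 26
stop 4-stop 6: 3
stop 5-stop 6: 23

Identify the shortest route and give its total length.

Option A: 23 + 33 + 23 + 24 + 22 + 4 + 21 = 150
Option B: 23 + 10 + 7 + 29 + 21 + 22 + 17 = 129
Option C: 17 + 26 + 21 + 24 + 7 + 12 + 23 = 130

Shortest is Option B, total 129 miles.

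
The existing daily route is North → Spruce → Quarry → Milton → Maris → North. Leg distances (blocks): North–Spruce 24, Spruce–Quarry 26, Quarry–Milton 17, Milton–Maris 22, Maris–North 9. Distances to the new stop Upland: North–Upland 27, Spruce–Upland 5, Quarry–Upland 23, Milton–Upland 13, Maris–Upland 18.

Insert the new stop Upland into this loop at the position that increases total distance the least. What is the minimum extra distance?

+2 blocks — insert Upland between Spruce and Quarry.

Insertion cost between consecutive stops i–j is d(i,Upland) + d(Upland,j) − d(i,j):
  between North and Spruce: 27 + 5 − 24 = 8
  between Spruce and Quarry: 5 + 23 − 26 = 2
  between Quarry and Milton: 23 + 13 − 17 = 19
  between Milton and Maris: 13 + 18 − 22 = 9
  between Maris and North: 18 + 27 − 9 = 36
Cheapest insertion is between Spruce and Quarry, adding 2.
New total = 98 + 2 = 100.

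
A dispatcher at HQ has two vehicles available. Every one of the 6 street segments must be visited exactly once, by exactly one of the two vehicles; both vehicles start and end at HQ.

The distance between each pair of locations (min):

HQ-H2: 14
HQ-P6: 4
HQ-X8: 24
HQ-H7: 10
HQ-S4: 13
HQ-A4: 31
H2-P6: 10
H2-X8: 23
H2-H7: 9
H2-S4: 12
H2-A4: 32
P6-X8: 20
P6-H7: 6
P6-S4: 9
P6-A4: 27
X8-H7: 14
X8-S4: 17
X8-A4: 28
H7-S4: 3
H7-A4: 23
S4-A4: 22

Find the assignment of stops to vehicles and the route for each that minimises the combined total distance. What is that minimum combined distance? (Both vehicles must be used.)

108 min — the smallest possible combined total.

Check every non-empty split of the stops between the two vehicles; for each half take its own optimal tour:
  {H2} + {P6, X8, H7, S4, A4}: 28 + 87 = 115
  {P6} + {H2, X8, H7, S4, A4}: 8 + 100 = 108
  {H2, P6} + {X8, H7, S4, A4}: 28 + 87 = 115
  {X8} + {H2, P6, H7, S4, A4}: 48 + 79 = 127
  {H2, X8} + {P6, H7, S4, A4}: 61 + 66 = 127
  {P6, X8} + {H2, H7, S4, A4}: 48 + 79 = 127
  … (31 splits in total)
Best: vehicle 1 HQ → P6 → HQ = 8; vehicle 2 HQ → H2 → X8 → A4 → S4 → H7 → HQ = 100; combined 108.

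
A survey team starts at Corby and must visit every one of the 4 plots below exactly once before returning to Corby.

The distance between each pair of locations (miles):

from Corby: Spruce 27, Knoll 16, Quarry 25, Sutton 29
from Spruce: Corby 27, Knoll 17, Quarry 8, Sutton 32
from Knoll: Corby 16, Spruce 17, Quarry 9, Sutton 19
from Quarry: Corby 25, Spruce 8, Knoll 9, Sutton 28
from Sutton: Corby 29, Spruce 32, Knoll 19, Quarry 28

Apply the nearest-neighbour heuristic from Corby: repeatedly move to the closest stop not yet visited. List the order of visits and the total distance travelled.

94 miles along Corby → Knoll → Quarry → Spruce → Sutton → Corby.

From Corby: distances to unvisited — Knoll=16, Quarry=25, Spruce=27, Sutton=29. Nearest is Knoll (16).
From Knoll: distances to unvisited — Quarry=9, Spruce=17, Sutton=19. Nearest is Quarry (9).
From Quarry: distances to unvisited — Spruce=8, Sutton=28. Nearest is Spruce (8).
From Spruce: distances to unvisited — Sutton=32. Nearest is Sutton (32).
Return Sutton→Corby: 29.
Total = 16 + 9 + 8 + 32 + 29 = 94.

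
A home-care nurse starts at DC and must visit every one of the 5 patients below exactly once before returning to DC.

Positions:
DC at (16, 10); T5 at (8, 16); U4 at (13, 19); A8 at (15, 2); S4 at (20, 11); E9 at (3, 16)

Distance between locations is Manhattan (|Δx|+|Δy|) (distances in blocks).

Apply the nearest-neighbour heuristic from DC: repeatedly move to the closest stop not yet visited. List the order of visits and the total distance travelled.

From DC: distances to unvisited — S4=5, A8=9, U4=12, T5=14, E9=19. Nearest is S4 (5).
From S4: distances to unvisited — A8=14, U4=15, T5=17, E9=22. Nearest is A8 (14).
From A8: distances to unvisited — U4=19, T5=21, E9=26. Nearest is U4 (19).
From U4: distances to unvisited — T5=8, E9=13. Nearest is T5 (8).
From T5: distances to unvisited — E9=5. Nearest is E9 (5).
Return E9→DC: 19.
Total = 5 + 14 + 19 + 8 + 5 + 19 = 70.

70 blocks along DC → S4 → A8 → U4 → T5 → E9 → DC.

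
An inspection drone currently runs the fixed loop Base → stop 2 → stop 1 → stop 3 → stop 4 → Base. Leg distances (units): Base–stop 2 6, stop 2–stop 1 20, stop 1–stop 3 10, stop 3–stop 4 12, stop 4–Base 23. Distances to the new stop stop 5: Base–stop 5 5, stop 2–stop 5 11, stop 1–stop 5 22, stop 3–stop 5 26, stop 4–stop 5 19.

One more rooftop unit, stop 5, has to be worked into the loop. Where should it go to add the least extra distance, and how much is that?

Insertion cost between consecutive stops i–j is d(i,stop 5) + d(stop 5,j) − d(i,j):
  between Base and stop 2: 5 + 11 − 6 = 10
  between stop 2 and stop 1: 11 + 22 − 20 = 13
  between stop 1 and stop 3: 22 + 26 − 10 = 38
  between stop 3 and stop 4: 26 + 19 − 12 = 33
  between stop 4 and Base: 19 + 5 − 23 = 1
Cheapest insertion is between stop 4 and Base, adding 1.
New total = 71 + 1 = 72.

Adding 1 by placing stop 5 on the stop 4–Base leg.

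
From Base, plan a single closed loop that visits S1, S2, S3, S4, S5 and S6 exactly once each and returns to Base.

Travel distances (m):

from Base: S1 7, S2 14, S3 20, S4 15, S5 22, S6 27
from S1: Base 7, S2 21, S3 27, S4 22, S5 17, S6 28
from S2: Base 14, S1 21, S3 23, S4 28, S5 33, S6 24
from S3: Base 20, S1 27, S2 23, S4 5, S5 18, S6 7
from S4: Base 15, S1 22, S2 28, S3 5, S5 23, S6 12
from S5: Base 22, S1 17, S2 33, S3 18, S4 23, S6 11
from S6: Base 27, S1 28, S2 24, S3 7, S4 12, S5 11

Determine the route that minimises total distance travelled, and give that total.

With 6 stops there are 6!/2 = 360 distinct round trips (a route and its reverse cost the same).
Base→S1→S2→S3→S4→S5→S6→Base: 7+21+23+5+23+11+27 = 117
Base→S1→S2→S3→S4→S6→S5→Base: 7+21+23+5+12+11+22 = 101
Base→S1→S2→S3→S5→S4→S6→Base: 7+21+23+18+23+12+27 = 131
Base→S1→S2→S3→S5→S6→S4→Base: 7+21+23+18+11+12+15 = 107
Base→S1→S2→S3→S6→S4→S5→Base: 7+21+23+7+12+23+22 = 115
Base→S1→S2→S3→S6→S5→S4→Base: 7+21+23+7+11+23+15 = 107
Base→S1→S2→S4→S3→S5→S6→Base: 7+21+28+5+18+11+27 = 117
Base→S1→S2→S4→S3→S6→S5→Base: 7+21+28+5+7+11+22 = 101
… (352 more)
Base→S1→S5→S6→S3→S4→S2→Base: 7+17+11+7+5+28+14 = 89  ← best
The minimum is 89.
One optimal route: Base → S1 → S5 → S6 → S3 → S4 → S2 → Base (or its reverse).

Shortest round trip = 89 m.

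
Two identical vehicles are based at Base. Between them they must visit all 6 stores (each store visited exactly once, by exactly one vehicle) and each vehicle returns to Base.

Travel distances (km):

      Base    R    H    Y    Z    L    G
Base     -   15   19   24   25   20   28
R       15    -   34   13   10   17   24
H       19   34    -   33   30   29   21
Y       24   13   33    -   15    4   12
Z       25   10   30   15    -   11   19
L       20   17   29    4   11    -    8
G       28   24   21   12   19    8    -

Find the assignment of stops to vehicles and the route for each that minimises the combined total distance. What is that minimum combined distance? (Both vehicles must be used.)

118 km — the smallest possible combined total.

Check every non-empty split of the stops between the two vehicles; for each half take its own optimal tour:
  {R} + {H, Y, Z, L, G}: 30 + 92 = 122
  {H} + {R, Y, Z, L, G}: 38 + 80 = 118
  {R, H} + {Y, Z, L, G}: 68 + 80 = 148
  {Y} + {R, H, Z, L, G}: 48 + 84 = 132
  {R, Y} + {H, Z, L, G}: 52 + 84 = 136
  {H, Y} + {R, Z, L, G}: 76 + 72 = 148
  … (31 splits in total)
Best: vehicle 1 Base → H → Base = 38; vehicle 2 Base → R → Z → Y → L → G → Base = 80; combined 118.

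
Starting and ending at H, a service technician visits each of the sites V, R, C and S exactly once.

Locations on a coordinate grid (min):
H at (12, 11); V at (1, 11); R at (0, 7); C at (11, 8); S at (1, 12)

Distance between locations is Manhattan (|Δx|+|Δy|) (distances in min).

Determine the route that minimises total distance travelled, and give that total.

With 4 stops there are 4!/2 = 12 distinct round trips (a route and its reverse cost the same).
H-V-R-C-S-H: 11+5+12+14+12 = 54
H-V-R-S-C-H: 11+5+6+14+4 = 40
H-V-C-R-S-H: 11+13+12+6+12 = 54
H-V-C-S-R-H: 11+13+14+6+16 = 60
H-V-S-R-C-H: 11+1+6+12+4 = 34
H-V-S-C-R-H: 11+1+14+12+16 = 54
H-R-V-C-S-H: 16+5+13+14+12 = 60
H-R-V-S-C-H: 16+5+1+14+4 = 40
H-R-C-V-S-H: 16+12+13+1+12 = 54
H-R-S-V-C-H: 16+6+1+13+4 = 40
H-C-V-R-S-H: 4+13+5+6+12 = 40
H-C-R-V-S-H: 4+12+5+1+12 = 34
The minimum is 34.
One optimal route: H → V → S → R → C → H (or its reverse).

Minimum total distance: 34 min.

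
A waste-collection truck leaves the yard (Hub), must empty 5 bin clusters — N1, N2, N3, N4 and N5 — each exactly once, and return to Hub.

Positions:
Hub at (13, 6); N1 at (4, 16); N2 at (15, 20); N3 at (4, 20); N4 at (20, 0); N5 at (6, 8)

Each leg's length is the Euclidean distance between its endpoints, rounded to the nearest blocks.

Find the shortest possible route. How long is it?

Minimum total distance: 60 blocks.

With 5 stops there are 5!/2 = 60 distinct round trips (a route and its reverse cost the same).
Hub-N1-N2-N3-N4-N5-Hub: 13+12+11+26+16+7 = 85
Hub-N1-N2-N3-N5-N4-Hub: 13+12+11+12+16+9 = 73
Hub-N1-N2-N4-N3-N5-Hub: 13+12+21+26+12+7 = 91
Hub-N1-N2-N4-N5-N3-Hub: 13+12+21+16+12+17 = 91
Hub-N1-N2-N5-N3-N4-Hub: 13+12+15+12+26+9 = 87
Hub-N1-N2-N5-N4-N3-Hub: 13+12+15+16+26+17 = 99
Hub-N1-N3-N2-N4-N5-Hub: 13+4+11+21+16+7 = 72
Hub-N1-N3-N2-N5-N4-Hub: 13+4+11+15+16+9 = 68
Hub-N1-N3-N4-N2-N5-Hub: 13+4+26+21+15+7 = 86
Hub-N1-N3-N4-N5-N2-Hub: 13+4+26+16+15+14 = 88
Hub-N1-N3-N5-N2-N4-Hub: 13+4+12+15+21+9 = 74
Hub-N1-N3-N5-N4-N2-Hub: 13+4+12+16+21+14 = 80
Hub-N1-N4-N2-N3-N5-Hub: 13+23+21+11+12+7 = 87
Hub-N1-N4-N2-N5-N3-Hub: 13+23+21+15+12+17 = 101
… (46 more)
Hub-N4-N2-N3-N1-N5-Hub: 9+21+11+4+8+7 = 60  ← best
The minimum is 60.
One optimal route: Hub → N4 → N2 → N3 → N1 → N5 → Hub (or its reverse).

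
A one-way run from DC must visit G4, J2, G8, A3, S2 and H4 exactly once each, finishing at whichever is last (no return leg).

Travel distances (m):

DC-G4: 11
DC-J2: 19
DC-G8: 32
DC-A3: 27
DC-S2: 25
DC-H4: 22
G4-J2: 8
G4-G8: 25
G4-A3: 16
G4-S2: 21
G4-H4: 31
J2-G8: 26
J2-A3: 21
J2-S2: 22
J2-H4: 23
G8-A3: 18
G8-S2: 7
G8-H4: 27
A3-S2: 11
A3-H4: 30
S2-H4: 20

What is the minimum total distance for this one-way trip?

There are 6! = 720 possible orderings.
DC → G4 → J2 → G8 → A3 → S2 → H4: 11+8+26+18+11+20 = 94
DC → G4 → J2 → G8 → A3 → H4 → S2: 11+8+26+18+30+20 = 113
DC → G4 → J2 → G8 → S2 → A3 → H4: 11+8+26+7+11+30 = 93
DC → G4 → J2 → G8 → S2 → H4 → A3: 11+8+26+7+20+30 = 102
DC → G4 → J2 → G8 → H4 → A3 → S2: 11+8+26+27+30+11 = 113
DC → G4 → J2 → G8 → H4 → S2 → A3: 11+8+26+27+20+11 = 103
DC → G4 → J2 → A3 → G8 → S2 → H4: 11+8+21+18+7+20 = 85
DC → G4 → J2 → A3 → G8 → H4 → S2: 11+8+21+18+27+20 = 105
… (712 more)
The minimum is 85.
One shortest path: DC → G4 → J2 → A3 → G8 → S2 → H4.

85 m — the minimum one-way total.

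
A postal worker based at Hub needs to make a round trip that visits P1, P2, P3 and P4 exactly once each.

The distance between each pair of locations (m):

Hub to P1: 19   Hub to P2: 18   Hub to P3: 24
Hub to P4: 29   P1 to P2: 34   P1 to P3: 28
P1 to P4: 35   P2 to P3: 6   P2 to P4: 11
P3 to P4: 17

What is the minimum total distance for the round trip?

With 4 stops there are 4!/2 = 12 distinct round trips (a route and its reverse cost the same).
Hub → P1 → P2 → P3 → P4 → Hub: 19+34+6+17+29 = 105
Hub → P1 → P2 → P4 → P3 → Hub: 19+34+11+17+24 = 105
Hub → P1 → P3 → P2 → P4 → Hub: 19+28+6+11+29 = 93
Hub → P1 → P3 → P4 → P2 → Hub: 19+28+17+11+18 = 93
Hub → P1 → P4 → P2 → P3 → Hub: 19+35+11+6+24 = 95
Hub → P1 → P4 → P3 → P2 → Hub: 19+35+17+6+18 = 95
Hub → P2 → P1 → P3 → P4 → Hub: 18+34+28+17+29 = 126
Hub → P2 → P1 → P4 → P3 → Hub: 18+34+35+17+24 = 128
Hub → P2 → P3 → P1 → P4 → Hub: 18+6+28+35+29 = 116
Hub → P2 → P4 → P1 → P3 → Hub: 18+11+35+28+24 = 116
Hub → P3 → P1 → P2 → P4 → Hub: 24+28+34+11+29 = 126
Hub → P3 → P2 → P1 → P4 → Hub: 24+6+34+35+29 = 128
The minimum is 93.
One optimal route: Hub → P1 → P3 → P2 → P4 → Hub (or its reverse).

Minimum total distance: 93 m.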